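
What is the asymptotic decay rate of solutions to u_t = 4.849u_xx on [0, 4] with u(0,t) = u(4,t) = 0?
Eigenvalues: λₙ = 4.849n²π²/4².
First three modes:
  n=1: λ₁ = 4.849π²/4² ≈ 2.991
  n=2: λ₂ = 19.396π²/4² ≈ 11.964 (4× faster decay)
  n=3: λ₃ = 43.641π²/4² ≈ 26.92 (9× faster decay)
As t → ∞, higher modes decay exponentially faster. The n=1 mode dominates: u ~ c₁ sin(πx/4) e^{-λ₁t}.
Decay rate: λ₁ = 4.849π²/4² ≈ 2.991.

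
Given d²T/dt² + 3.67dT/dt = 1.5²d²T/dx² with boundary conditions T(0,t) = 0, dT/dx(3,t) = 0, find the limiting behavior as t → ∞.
T → 0. Damping (γ=3.67) dissipates energy; oscillations decay exponentially.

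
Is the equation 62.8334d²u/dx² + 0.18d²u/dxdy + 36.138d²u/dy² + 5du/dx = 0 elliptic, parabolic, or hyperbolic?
Computing B² - 4AC with A = 62.8334, B = 0.18, C = 36.138: discriminant = -9082.6612368 (negative). Answer: elliptic.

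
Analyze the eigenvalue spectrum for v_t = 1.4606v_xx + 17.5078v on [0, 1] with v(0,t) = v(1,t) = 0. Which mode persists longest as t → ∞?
Eigenvalues: λₙ = 1.4606n²π²/1² - 17.5078.
First three modes:
  n=1: λ₁ = 1.4606π² - 17.5078 ≈ -3.092
  n=2: λ₂ = 5.8424π² - 17.5078 ≈ 40.154
  n=3: λ₃ = 13.1454π² - 17.5078 ≈ 112.232
Since 1.4606π² ≈ 14.416 < 17.5078, λ₁ < 0.
The n=1 mode grows fastest (−λₙ is largest for n=1) → dominates.
Asymptotic: v ~ c₁ sin(πx/1) e^{3.092t} (exponential growth at rate −λ₁ ≈ 3.092).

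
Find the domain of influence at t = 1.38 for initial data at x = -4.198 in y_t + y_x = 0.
At x = -2.818. The characteristic carries data from (-4.198, 0) to (-2.818, 1.38).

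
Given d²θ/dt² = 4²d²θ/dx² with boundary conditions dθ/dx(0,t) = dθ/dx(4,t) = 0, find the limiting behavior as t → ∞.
θ oscillates about a mean that drifts linearly in t (generically unbounded; no decay). There is no damping, so the nonconstant modes persist as standing waves (energy conserved, no decay). But with Neumann conditions at both ends the constant mode has eigenvalue 0: the spatial mean M(t) of θ satisfies M'' = 0, so M(t) = M(0) + M'(0)·t. Unless the initial velocity has zero mean (∫θ_t(x,0)dx = 0), the solution grows linearly in t (unbounded, though not exponentially); if it does have zero mean, the solution stays bounded and simply oscillates.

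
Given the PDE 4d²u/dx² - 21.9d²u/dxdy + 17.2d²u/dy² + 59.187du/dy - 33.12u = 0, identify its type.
The second-order coefficients are A = 4, B = -21.9, C = 17.2. Since B² - 4AC = 204.41 > 0, this is a hyperbolic PDE.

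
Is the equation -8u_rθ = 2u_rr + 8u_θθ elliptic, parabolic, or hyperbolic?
Rewriting in standard form: -2u_rr - 8u_rθ - 8u_θθ = 0. Computing B² - 4AC with A = -2, B = -8, C = -8: discriminant = 0 (zero). Answer: parabolic.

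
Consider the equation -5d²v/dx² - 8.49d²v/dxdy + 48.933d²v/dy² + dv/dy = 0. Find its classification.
Hyperbolic. (A = -5, B = -8.49, C = 48.933 gives B² - 4AC = 1050.7401.)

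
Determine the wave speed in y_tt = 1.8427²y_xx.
Speed = 1.8427. Information travels along characteristics x = x₀ ± 1.8427t.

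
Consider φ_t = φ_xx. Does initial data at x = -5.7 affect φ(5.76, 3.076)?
Yes, for any finite x. The heat equation has infinite propagation speed, so all initial data affects all points at any t > 0.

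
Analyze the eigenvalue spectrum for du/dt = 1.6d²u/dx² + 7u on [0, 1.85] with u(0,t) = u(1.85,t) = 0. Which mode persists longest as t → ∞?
Eigenvalues: λₙ = 1.6n²π²/1.85² - 7.
First three modes:
  n=1: λ₁ = 1.6π²/1.85² - 7 ≈ -2.386
  n=2: λ₂ = 6.4π²/1.85² - 7 ≈ 11.456
  n=3: λ₃ = 14.4π²/1.85² - 7 ≈ 34.526
Since 1.6π²/1.85² ≈ 4.614 < 7, λ₁ < 0.
The n=1 mode grows fastest (−λₙ is largest for n=1) → dominates.
Asymptotic: u ~ c₁ sin(πx/1.85) e^{2.386t} (exponential growth at rate −λ₁ ≈ 2.386).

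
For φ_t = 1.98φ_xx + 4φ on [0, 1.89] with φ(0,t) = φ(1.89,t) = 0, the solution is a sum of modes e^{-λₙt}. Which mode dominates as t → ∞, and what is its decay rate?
Eigenvalues: λₙ = 1.98n²π²/1.89² - 4.
First three modes:
  n=1: λ₁ = 1.98π²/1.89² - 4 ≈ 1.471
  n=2: λ₂ = 7.92π²/1.89² - 4 ≈ 17.883
  n=3: λ₃ = 17.82π²/1.89² - 4 ≈ 45.236
Since 1.98π²/1.89² ≈ 5.471 > 4, all λₙ > 0.
The n=1 mode decays slowest → dominates as t → ∞.
Asymptotic: φ ~ c₁ sin(πx/1.89) e^{-λ₁t} with decay rate λ₁ ≈ 1.471.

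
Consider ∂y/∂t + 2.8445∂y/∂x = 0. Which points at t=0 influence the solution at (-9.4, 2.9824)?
A single point: x = -17.8834368. The characteristic through (-9.4, 2.9824) is x - 2.8445t = const, so x = -9.4 - 2.8445·2.9824 = -17.8834368.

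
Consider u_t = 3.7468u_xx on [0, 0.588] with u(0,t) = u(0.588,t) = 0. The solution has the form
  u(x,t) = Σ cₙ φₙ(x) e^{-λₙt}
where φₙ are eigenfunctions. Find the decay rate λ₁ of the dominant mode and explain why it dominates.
Eigenvalues: λₙ = 3.7468n²π²/0.588².
First three modes:
  n=1: λ₁ = 3.7468π²/0.588² ≈ 106.956
  n=2: λ₂ = 14.9872π²/0.588² ≈ 427.824 (4× faster decay)
  n=3: λ₃ = 33.7212π²/0.588² ≈ 962.605 (9× faster decay)
As t → ∞, higher modes decay exponentially faster. The n=1 mode dominates: u ~ c₁ sin(πx/0.588) e^{-λ₁t}.
Decay rate: λ₁ = 3.7468π²/0.588² ≈ 106.956.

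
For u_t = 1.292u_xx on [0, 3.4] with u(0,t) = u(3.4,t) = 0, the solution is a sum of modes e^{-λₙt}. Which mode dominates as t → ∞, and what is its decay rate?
Eigenvalues: λₙ = 1.292n²π²/3.4².
First three modes:
  n=1: λ₁ = 1.292π²/3.4² ≈ 1.103
  n=2: λ₂ = 5.168π²/3.4² ≈ 4.412 (4× faster decay)
  n=3: λ₃ = 11.628π²/3.4² ≈ 9.928 (9× faster decay)
As t → ∞, higher modes decay exponentially faster. The n=1 mode dominates: u ~ c₁ sin(πx/3.4) e^{-λ₁t}.
Decay rate: λ₁ = 1.292π²/3.4² ≈ 1.103.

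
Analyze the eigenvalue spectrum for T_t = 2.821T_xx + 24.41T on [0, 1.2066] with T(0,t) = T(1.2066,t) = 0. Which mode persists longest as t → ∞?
Eigenvalues: λₙ = 2.821n²π²/1.2066² - 24.41.
First three modes:
  n=1: λ₁ = 2.821π²/1.2066² - 24.41 ≈ -5.286
  n=2: λ₂ = 11.284π²/1.2066² - 24.41 ≈ 52.086
  n=3: λ₃ = 25.389π²/1.2066² - 24.41 ≈ 147.705
Since 2.821π²/1.2066² ≈ 19.124 < 24.41, λ₁ < 0.
The n=1 mode grows fastest (−λₙ is largest for n=1) → dominates.
Asymptotic: T ~ c₁ sin(πx/1.2066) e^{5.286t} (exponential growth at rate −λ₁ ≈ 5.286).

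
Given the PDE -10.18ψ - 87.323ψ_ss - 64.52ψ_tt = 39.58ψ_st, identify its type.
Rewriting in standard form: -87.323ψ_ss - 39.58ψ_st - 64.52ψ_tt - 10.18ψ = 0. The second-order coefficients are A = -87.323, B = -39.58, C = -64.52. Since B² - 4AC = -20969.74344 < 0, this is an elliptic PDE.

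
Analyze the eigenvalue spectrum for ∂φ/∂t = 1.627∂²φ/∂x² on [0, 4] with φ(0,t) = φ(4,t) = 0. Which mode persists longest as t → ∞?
Eigenvalues: λₙ = 1.627n²π²/4².
First three modes:
  n=1: λ₁ = 1.627π²/4² ≈ 1.004
  n=2: λ₂ = 6.508π²/4² ≈ 4.014 (4× faster decay)
  n=3: λ₃ = 14.643π²/4² ≈ 9.033 (9× faster decay)
As t → ∞, higher modes decay exponentially faster. The n=1 mode dominates: φ ~ c₁ sin(πx/4) e^{-λ₁t}.
Decay rate: λ₁ = 1.627π²/4² ≈ 1.004.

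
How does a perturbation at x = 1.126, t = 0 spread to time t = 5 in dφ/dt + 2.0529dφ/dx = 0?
At x = 11.3905. The characteristic carries data from (1.126, 0) to (11.3905, 5).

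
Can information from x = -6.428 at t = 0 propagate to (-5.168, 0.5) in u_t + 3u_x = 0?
No. Only data at x = -6.668 affects (-5.168, 0.5). Advection has one-way propagation along characteristics.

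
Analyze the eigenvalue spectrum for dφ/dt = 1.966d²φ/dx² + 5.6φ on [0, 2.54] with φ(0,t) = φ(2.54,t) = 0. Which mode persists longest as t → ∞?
Eigenvalues: λₙ = 1.966n²π²/2.54² - 5.6.
First three modes:
  n=1: λ₁ = 1.966π²/2.54² - 5.6 ≈ -2.592
  n=2: λ₂ = 7.864π²/2.54² - 5.6 ≈ 6.43
  n=3: λ₃ = 17.694π²/2.54² - 5.6 ≈ 21.468
Since 1.966π²/2.54² ≈ 3.008 < 5.6, λ₁ < 0.
The n=1 mode grows fastest (−λₙ is largest for n=1) → dominates.
Asymptotic: φ ~ c₁ sin(πx/2.54) e^{2.592t} (exponential growth at rate −λ₁ ≈ 2.592).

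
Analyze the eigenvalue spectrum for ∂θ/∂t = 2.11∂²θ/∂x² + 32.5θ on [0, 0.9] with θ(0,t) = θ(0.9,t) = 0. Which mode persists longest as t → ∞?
Eigenvalues: λₙ = 2.11n²π²/0.9² - 32.5.
First three modes:
  n=1: λ₁ = 2.11π²/0.9² - 32.5 ≈ -6.79
  n=2: λ₂ = 8.44π²/0.9² - 32.5 ≈ 70.339
  n=3: λ₃ = 18.99π²/0.9² - 32.5 ≈ 198.887
Since 2.11π²/0.9² ≈ 25.71 < 32.5, λ₁ < 0.
The n=1 mode grows fastest (−λₙ is largest for n=1) → dominates.
Asymptotic: θ ~ c₁ sin(πx/0.9) e^{6.79t} (exponential growth at rate −λ₁ ≈ 6.79).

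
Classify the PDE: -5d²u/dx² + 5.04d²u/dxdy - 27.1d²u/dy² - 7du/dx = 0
A = -5, B = 5.04, C = -27.1. Discriminant B² - 4AC = -516.5984. Since -516.5984 < 0, elliptic.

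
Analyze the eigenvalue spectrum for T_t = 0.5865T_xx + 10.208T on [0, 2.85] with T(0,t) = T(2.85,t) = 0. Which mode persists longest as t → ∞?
Eigenvalues: λₙ = 0.5865n²π²/2.85² - 10.208.
First three modes:
  n=1: λ₁ = 0.5865π²/2.85² - 10.208 ≈ -9.495
  n=2: λ₂ = 2.346π²/2.85² - 10.208 ≈ -7.357
  n=3: λ₃ = 5.2785π²/2.85² - 10.208 ≈ -3.794
Since 0.5865π²/2.85² ≈ 0.713 < 10.208, λ₁ < 0.
The n=1 mode grows fastest (−λₙ is largest for n=1) → dominates.
Asymptotic: T ~ c₁ sin(πx/2.85) e^{9.495t} (exponential growth at rate −λ₁ ≈ 9.495).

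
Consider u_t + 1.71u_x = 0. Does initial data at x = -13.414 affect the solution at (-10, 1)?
No. Only data at x = -11.71 affects (-10, 1). Advection has one-way propagation along characteristics.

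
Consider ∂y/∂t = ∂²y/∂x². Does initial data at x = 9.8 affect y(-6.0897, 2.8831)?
Yes, for any finite x. The heat equation has infinite propagation speed, so all initial data affects all points at any t > 0.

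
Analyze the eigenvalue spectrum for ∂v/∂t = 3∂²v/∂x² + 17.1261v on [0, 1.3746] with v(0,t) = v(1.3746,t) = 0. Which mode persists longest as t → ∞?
Eigenvalues: λₙ = 3n²π²/1.3746² - 17.1261.
First three modes:
  n=1: λ₁ = 3π²/1.3746² - 17.1261 ≈ -1.456
  n=2: λ₂ = 12π²/1.3746² - 17.1261 ≈ 45.554
  n=3: λ₃ = 27π²/1.3746² - 17.1261 ≈ 123.904
Since 3π²/1.3746² ≈ 15.67 < 17.1261, λ₁ < 0.
The n=1 mode grows fastest (−λₙ is largest for n=1) → dominates.
Asymptotic: v ~ c₁ sin(πx/1.3746) e^{1.456t} (exponential growth at rate −λ₁ ≈ 1.456).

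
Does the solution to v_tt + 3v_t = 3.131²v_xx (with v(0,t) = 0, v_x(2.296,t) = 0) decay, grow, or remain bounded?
v → 0. Damping (γ=3) dissipates energy; oscillations decay exponentially.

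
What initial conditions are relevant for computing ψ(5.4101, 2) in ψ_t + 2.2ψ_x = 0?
A single point: x = 1.0101. The characteristic through (5.4101, 2) is x - 2.2t = const, so x = 5.4101 - 2.2·2 = 1.0101.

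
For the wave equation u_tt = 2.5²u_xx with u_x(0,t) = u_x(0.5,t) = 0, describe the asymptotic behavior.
u oscillates about a mean that drifts linearly in t (generically unbounded; no decay). There is no damping, so the nonconstant modes persist as standing waves (energy conserved, no decay). But with Neumann conditions at both ends the constant mode has eigenvalue 0: the spatial mean M(t) of u satisfies M'' = 0, so M(t) = M(0) + M'(0)·t. Unless the initial velocity has zero mean (∫u_t(x,0)dx = 0), the solution grows linearly in t (unbounded, though not exponentially); if it does have zero mean, the solution stays bounded and simply oscillates.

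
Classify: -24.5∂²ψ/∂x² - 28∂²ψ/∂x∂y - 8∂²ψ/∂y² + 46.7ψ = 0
Parabolic (discriminant = 0).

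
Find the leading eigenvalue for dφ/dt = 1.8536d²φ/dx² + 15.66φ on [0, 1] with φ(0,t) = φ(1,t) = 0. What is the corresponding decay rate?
Eigenvalues: λₙ = 1.8536n²π²/1² - 15.66.
First three modes:
  n=1: λ₁ = 1.8536π² - 15.66 ≈ 2.634
  n=2: λ₂ = 7.4144π² - 15.66 ≈ 57.517
  n=3: λ₃ = 16.6824π² - 15.66 ≈ 148.989
Since 1.8536π² ≈ 18.294 > 15.66, all λₙ > 0.
The n=1 mode decays slowest → dominates as t → ∞.
Asymptotic: φ ~ c₁ sin(πx/1) e^{-λ₁t} with decay rate λ₁ ≈ 2.634.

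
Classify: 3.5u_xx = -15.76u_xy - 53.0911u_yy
Rewriting in standard form: 3.5u_xx + 15.76u_xy + 53.0911u_yy = 0. Elliptic (discriminant = -494.8978).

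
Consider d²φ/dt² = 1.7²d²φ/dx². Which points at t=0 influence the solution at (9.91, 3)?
Domain of dependence: [4.81, 15.01]. Signals travel at speed 1.7, so data within |x - 9.91| ≤ 1.7·3 = 5.1 can reach the point.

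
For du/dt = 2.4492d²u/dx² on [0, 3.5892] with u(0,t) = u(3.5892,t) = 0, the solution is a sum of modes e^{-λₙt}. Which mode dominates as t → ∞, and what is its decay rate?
Eigenvalues: λₙ = 2.4492n²π²/3.5892².
First three modes:
  n=1: λ₁ = 2.4492π²/3.5892² ≈ 1.876
  n=2: λ₂ = 9.7968π²/3.5892² ≈ 7.506 (4× faster decay)
  n=3: λ₃ = 22.0428π²/3.5892² ≈ 16.888 (9× faster decay)
As t → ∞, higher modes decay exponentially faster. The n=1 mode dominates: u ~ c₁ sin(πx/3.5892) e^{-λ₁t}.
Decay rate: λ₁ = 2.4492π²/3.5892² ≈ 1.876.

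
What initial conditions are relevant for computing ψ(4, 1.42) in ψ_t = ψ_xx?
The entire real line. The heat equation has infinite propagation speed: any initial disturbance instantly affects all points (though exponentially small far away).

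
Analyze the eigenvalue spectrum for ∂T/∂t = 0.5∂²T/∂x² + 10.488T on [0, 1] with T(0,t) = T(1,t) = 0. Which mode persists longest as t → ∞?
Eigenvalues: λₙ = 0.5n²π²/1² - 10.488.
First three modes:
  n=1: λ₁ = 0.5π² - 10.488 ≈ -5.553
  n=2: λ₂ = 2π² - 10.488 ≈ 9.251
  n=3: λ₃ = 4.5π² - 10.488 ≈ 33.925
Since 0.5π² ≈ 4.935 < 10.488, λ₁ < 0.
The n=1 mode grows fastest (−λₙ is largest for n=1) → dominates.
Asymptotic: T ~ c₁ sin(πx/1) e^{5.553t} (exponential growth at rate −λ₁ ≈ 5.553).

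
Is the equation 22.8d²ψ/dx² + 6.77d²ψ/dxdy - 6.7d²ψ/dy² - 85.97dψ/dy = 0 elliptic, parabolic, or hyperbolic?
Computing B² - 4AC with A = 22.8, B = 6.77, C = -6.7: discriminant = 656.8729 (positive). Answer: hyperbolic.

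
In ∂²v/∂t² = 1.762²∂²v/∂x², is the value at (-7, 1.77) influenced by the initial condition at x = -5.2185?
Yes. The domain of dependence is [-10.11874, -3.88126], and -5.2185 ∈ [-10.11874, -3.88126].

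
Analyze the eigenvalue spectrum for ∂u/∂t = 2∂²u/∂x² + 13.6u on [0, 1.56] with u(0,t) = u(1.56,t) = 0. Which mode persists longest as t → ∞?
Eigenvalues: λₙ = 2n²π²/1.56² - 13.6.
First three modes:
  n=1: λ₁ = 2π²/1.56² - 13.6 ≈ -5.489
  n=2: λ₂ = 8π²/1.56² - 13.6 ≈ 18.844
  n=3: λ₃ = 18π²/1.56² - 13.6 ≈ 59.4
Since 2π²/1.56² ≈ 8.111 < 13.6, λ₁ < 0.
The n=1 mode grows fastest (−λₙ is largest for n=1) → dominates.
Asymptotic: u ~ c₁ sin(πx/1.56) e^{5.489t} (exponential growth at rate −λ₁ ≈ 5.489).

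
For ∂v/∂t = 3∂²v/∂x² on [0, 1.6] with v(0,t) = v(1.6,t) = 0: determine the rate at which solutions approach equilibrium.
Eigenvalues: λₙ = 3n²π²/1.6².
First three modes:
  n=1: λ₁ = 3π²/1.6² ≈ 11.566
  n=2: λ₂ = 12π²/1.6² ≈ 46.264 (4× faster decay)
  n=3: λ₃ = 27π²/1.6² ≈ 104.093 (9× faster decay)
As t → ∞, higher modes decay exponentially faster. The n=1 mode dominates: v ~ c₁ sin(πx/1.6) e^{-λ₁t}.
Decay rate: λ₁ = 3π²/1.6² ≈ 11.566.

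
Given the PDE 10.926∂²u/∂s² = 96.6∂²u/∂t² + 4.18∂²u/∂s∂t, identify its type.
Rewriting in standard form: 10.926∂²u/∂s² - 4.18∂²u/∂s∂t - 96.6∂²u/∂t² = 0. The second-order coefficients are A = 10.926, B = -4.18, C = -96.6. Since B² - 4AC = 4239.2788 > 0, this is a hyperbolic PDE.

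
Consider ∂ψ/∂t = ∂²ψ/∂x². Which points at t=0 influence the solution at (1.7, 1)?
The entire real line. The heat equation has infinite propagation speed: any initial disturbance instantly affects all points (though exponentially small far away).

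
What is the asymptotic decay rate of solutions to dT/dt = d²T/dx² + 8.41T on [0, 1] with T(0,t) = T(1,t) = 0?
Eigenvalues: λₙ = n²π²/1² - 8.41.
First three modes:
  n=1: λ₁ = π² - 8.41 ≈ 1.46
  n=2: λ₂ = 4π² - 8.41 ≈ 31.068
  n=3: λ₃ = 9π² - 8.41 ≈ 80.416
Since π² ≈ 9.87 > 8.41, all λₙ > 0.
The n=1 mode decays slowest → dominates as t → ∞.
Asymptotic: T ~ c₁ sin(πx/1) e^{-λ₁t} with decay rate λ₁ ≈ 1.46.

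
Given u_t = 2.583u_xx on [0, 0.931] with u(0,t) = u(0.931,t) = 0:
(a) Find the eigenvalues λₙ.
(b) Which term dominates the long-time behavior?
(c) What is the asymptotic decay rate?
Eigenvalues: λₙ = 2.583n²π²/0.931².
First three modes:
  n=1: λ₁ = 2.583π²/0.931² ≈ 29.412
  n=2: λ₂ = 10.332π²/0.931² ≈ 117.648 (4× faster decay)
  n=3: λ₃ = 23.247π²/0.931² ≈ 264.708 (9× faster decay)
As t → ∞, higher modes decay exponentially faster. The n=1 mode dominates: u ~ c₁ sin(πx/0.931) e^{-λ₁t}.
Decay rate: λ₁ = 2.583π²/0.931² ≈ 29.412.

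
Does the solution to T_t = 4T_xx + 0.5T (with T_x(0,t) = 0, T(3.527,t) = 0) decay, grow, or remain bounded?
T → 0. Diffusion dominates reaction (r=0.5 < κπ²/(4L²)≈0.79); solution decays.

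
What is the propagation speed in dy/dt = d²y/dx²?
Infinite. The heat equation is parabolic, not hyperbolic, so disturbances propagate instantly.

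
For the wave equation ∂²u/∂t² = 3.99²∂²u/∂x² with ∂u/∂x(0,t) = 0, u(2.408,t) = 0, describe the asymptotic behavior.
u oscillates (no decay). Energy is conserved; the solution oscillates indefinitely as standing waves.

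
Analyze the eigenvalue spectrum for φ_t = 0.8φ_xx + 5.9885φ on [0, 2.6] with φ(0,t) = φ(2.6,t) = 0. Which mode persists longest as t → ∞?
Eigenvalues: λₙ = 0.8n²π²/2.6² - 5.9885.
First three modes:
  n=1: λ₁ = 0.8π²/2.6² - 5.9885 ≈ -4.82
  n=2: λ₂ = 3.2π²/2.6² - 5.9885 ≈ -1.316
  n=3: λ₃ = 7.2π²/2.6² - 5.9885 ≈ 4.524
Since 0.8π²/2.6² ≈ 1.168 < 5.9885, λ₁ < 0.
The n=1 mode grows fastest (−λₙ is largest for n=1) → dominates.
Asymptotic: φ ~ c₁ sin(πx/2.6) e^{4.82t} (exponential growth at rate −λ₁ ≈ 4.82).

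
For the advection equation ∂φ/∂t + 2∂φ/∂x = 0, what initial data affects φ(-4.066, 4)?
A single point: x = -12.066. The characteristic through (-4.066, 4) is x - 2t = const, so x = -4.066 - 2·4 = -12.066.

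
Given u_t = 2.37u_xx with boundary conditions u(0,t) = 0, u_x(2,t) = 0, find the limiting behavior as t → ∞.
u → 0. Heat escapes through the Dirichlet boundary.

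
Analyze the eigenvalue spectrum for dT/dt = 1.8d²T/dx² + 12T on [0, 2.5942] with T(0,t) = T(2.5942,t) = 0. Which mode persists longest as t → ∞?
Eigenvalues: λₙ = 1.8n²π²/2.5942² - 12.
First three modes:
  n=1: λ₁ = 1.8π²/2.5942² - 12 ≈ -9.36
  n=2: λ₂ = 7.2π²/2.5942² - 12 ≈ -1.441
  n=3: λ₃ = 16.2π²/2.5942² - 12 ≈ 11.758
Since 1.8π²/2.5942² ≈ 2.64 < 12, λ₁ < 0.
The n=1 mode grows fastest (−λₙ is largest for n=1) → dominates.
Asymptotic: T ~ c₁ sin(πx/2.5942) e^{9.36t} (exponential growth at rate −λ₁ ≈ 9.36).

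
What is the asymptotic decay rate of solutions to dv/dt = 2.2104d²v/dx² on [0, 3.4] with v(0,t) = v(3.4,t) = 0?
Eigenvalues: λₙ = 2.2104n²π²/3.4².
First three modes:
  n=1: λ₁ = 2.2104π²/3.4² ≈ 1.887
  n=2: λ₂ = 8.8416π²/3.4² ≈ 7.549 (4× faster decay)
  n=3: λ₃ = 19.8936π²/3.4² ≈ 16.985 (9× faster decay)
As t → ∞, higher modes decay exponentially faster. The n=1 mode dominates: v ~ c₁ sin(πx/3.4) e^{-λ₁t}.
Decay rate: λ₁ = 2.2104π²/3.4² ≈ 1.887.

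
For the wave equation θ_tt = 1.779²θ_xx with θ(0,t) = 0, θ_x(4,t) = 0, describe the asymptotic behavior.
θ oscillates (no decay). Energy is conserved; the solution oscillates indefinitely as standing waves.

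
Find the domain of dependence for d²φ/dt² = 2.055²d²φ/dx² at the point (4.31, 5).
Domain of dependence: [-5.965, 14.585]. Signals travel at speed 2.055, so data within |x - 4.31| ≤ 2.055·5 = 10.275 can reach the point.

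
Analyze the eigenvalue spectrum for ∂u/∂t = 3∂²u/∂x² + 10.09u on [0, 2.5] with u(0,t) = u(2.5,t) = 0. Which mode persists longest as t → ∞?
Eigenvalues: λₙ = 3n²π²/2.5² - 10.09.
First three modes:
  n=1: λ₁ = 3π²/2.5² - 10.09 ≈ -5.353
  n=2: λ₂ = 12π²/2.5² - 10.09 ≈ 8.86
  n=3: λ₃ = 27π²/2.5² - 10.09 ≈ 32.547
Since 3π²/2.5² ≈ 4.737 < 10.09, λ₁ < 0.
The n=1 mode grows fastest (−λₙ is largest for n=1) → dominates.
Asymptotic: u ~ c₁ sin(πx/2.5) e^{5.353t} (exponential growth at rate −λ₁ ≈ 5.353).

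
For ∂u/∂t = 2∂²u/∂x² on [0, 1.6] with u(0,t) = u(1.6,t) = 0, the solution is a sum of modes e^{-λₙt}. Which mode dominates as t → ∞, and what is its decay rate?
Eigenvalues: λₙ = 2n²π²/1.6².
First three modes:
  n=1: λ₁ = 2π²/1.6² ≈ 7.711
  n=2: λ₂ = 8π²/1.6² ≈ 30.843 (4× faster decay)
  n=3: λ₃ = 18π²/1.6² ≈ 69.396 (9× faster decay)
As t → ∞, higher modes decay exponentially faster. The n=1 mode dominates: u ~ c₁ sin(πx/1.6) e^{-λ₁t}.
Decay rate: λ₁ = 2π²/1.6² ≈ 7.711.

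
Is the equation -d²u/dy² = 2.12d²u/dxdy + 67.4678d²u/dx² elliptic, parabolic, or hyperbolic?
Rewriting in standard form: -67.4678d²u/dx² - 2.12d²u/dxdy - d²u/dy² = 0. Computing B² - 4AC with A = -67.4678, B = -2.12, C = -1: discriminant = -265.3768 (negative). Answer: elliptic.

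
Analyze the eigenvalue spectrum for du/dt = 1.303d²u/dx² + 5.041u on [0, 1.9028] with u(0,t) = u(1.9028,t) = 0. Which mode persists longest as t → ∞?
Eigenvalues: λₙ = 1.303n²π²/1.9028² - 5.041.
First three modes:
  n=1: λ₁ = 1.303π²/1.9028² - 5.041 ≈ -1.489
  n=2: λ₂ = 5.212π²/1.9028² - 5.041 ≈ 9.167
  n=3: λ₃ = 11.727π²/1.9028² - 5.041 ≈ 26.926
Since 1.303π²/1.9028² ≈ 3.552 < 5.041, λ₁ < 0.
The n=1 mode grows fastest (−λₙ is largest for n=1) → dominates.
Asymptotic: u ~ c₁ sin(πx/1.9028) e^{1.489t} (exponential growth at rate −λ₁ ≈ 1.489).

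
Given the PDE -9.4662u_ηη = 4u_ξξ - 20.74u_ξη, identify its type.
Rewriting in standard form: -4u_ξξ + 20.74u_ξη - 9.4662u_ηη = 0. The second-order coefficients are A = -4, B = 20.74, C = -9.4662. Since B² - 4AC = 278.6884 > 0, this is a hyperbolic PDE.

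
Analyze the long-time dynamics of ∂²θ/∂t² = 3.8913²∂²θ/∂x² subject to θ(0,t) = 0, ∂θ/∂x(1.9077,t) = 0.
Long-time behavior: θ oscillates (no decay). Energy is conserved; the solution oscillates indefinitely as standing waves.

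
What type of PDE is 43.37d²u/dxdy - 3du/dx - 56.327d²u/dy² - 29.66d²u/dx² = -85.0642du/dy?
Rewriting in standard form: -29.66d²u/dx² + 43.37d²u/dxdy - 56.327d²u/dy² - 3du/dx + 85.0642du/dy = 0. With A = -29.66, B = 43.37, C = -56.327, the discriminant is -4801.67838. This is an elliptic PDE.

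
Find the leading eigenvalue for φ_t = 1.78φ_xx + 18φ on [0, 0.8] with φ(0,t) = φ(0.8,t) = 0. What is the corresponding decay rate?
Eigenvalues: λₙ = 1.78n²π²/0.8² - 18.
First three modes:
  n=1: λ₁ = 1.78π²/0.8² - 18 ≈ 9.45
  n=2: λ₂ = 7.12π²/0.8² - 18 ≈ 91.799
  n=3: λ₃ = 16.02π²/0.8² - 18 ≈ 229.049
Since 1.78π²/0.8² ≈ 27.45 > 18, all λₙ > 0.
The n=1 mode decays slowest → dominates as t → ∞.
Asymptotic: φ ~ c₁ sin(πx/0.8) e^{-λ₁t} with decay rate λ₁ ≈ 9.45.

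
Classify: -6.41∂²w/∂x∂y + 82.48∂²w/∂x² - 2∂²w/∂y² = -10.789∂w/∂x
Rewriting in standard form: 82.48∂²w/∂x² - 6.41∂²w/∂x∂y - 2∂²w/∂y² + 10.789∂w/∂x = 0. Hyperbolic (discriminant = 700.9281).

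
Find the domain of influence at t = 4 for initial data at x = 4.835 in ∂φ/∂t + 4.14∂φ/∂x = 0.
At x = 21.395. The characteristic carries data from (4.835, 0) to (21.395, 4).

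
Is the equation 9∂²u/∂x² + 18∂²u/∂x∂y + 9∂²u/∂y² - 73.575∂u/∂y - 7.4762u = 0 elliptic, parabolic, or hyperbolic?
Computing B² - 4AC with A = 9, B = 18, C = 9: discriminant = 0 (zero). Answer: parabolic.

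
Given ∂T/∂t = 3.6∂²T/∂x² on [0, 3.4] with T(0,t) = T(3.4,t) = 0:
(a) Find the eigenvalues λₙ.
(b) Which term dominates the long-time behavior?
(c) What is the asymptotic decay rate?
Eigenvalues: λₙ = 3.6n²π²/3.4².
First three modes:
  n=1: λ₁ = 3.6π²/3.4² ≈ 3.074
  n=2: λ₂ = 14.4π²/3.4² ≈ 12.294 (4× faster decay)
  n=3: λ₃ = 32.4π²/3.4² ≈ 27.662 (9× faster decay)
As t → ∞, higher modes decay exponentially faster. The n=1 mode dominates: T ~ c₁ sin(πx/3.4) e^{-λ₁t}.
Decay rate: λ₁ = 3.6π²/3.4² ≈ 3.074.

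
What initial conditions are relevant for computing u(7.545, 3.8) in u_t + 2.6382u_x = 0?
A single point: x = -2.48016. The characteristic through (7.545, 3.8) is x - 2.6382t = const, so x = 7.545 - 2.6382·3.8 = -2.48016.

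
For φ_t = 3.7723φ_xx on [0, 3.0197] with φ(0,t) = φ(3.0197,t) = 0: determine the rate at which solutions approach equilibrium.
Eigenvalues: λₙ = 3.7723n²π²/3.0197².
First three modes:
  n=1: λ₁ = 3.7723π²/3.0197² ≈ 4.083
  n=2: λ₂ = 15.0892π²/3.0197² ≈ 16.332 (4× faster decay)
  n=3: λ₃ = 33.9507π²/3.0197² ≈ 36.747 (9× faster decay)
As t → ∞, higher modes decay exponentially faster. The n=1 mode dominates: φ ~ c₁ sin(πx/3.0197) e^{-λ₁t}.
Decay rate: λ₁ = 3.7723π²/3.0197² ≈ 4.083.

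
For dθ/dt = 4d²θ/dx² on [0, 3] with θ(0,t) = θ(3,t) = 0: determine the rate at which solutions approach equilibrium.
Eigenvalues: λₙ = 4n²π²/3².
First three modes:
  n=1: λ₁ = 4π²/3² ≈ 4.386
  n=2: λ₂ = 16π²/3² ≈ 17.546 (4× faster decay)
  n=3: λ₃ = 36π²/3² ≈ 39.478 (9× faster decay)
As t → ∞, higher modes decay exponentially faster. The n=1 mode dominates: θ ~ c₁ sin(πx/3) e^{-λ₁t}.
Decay rate: λ₁ = 4π²/3² ≈ 4.386.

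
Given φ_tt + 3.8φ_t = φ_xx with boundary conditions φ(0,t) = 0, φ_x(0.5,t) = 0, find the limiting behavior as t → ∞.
φ → 0. Damping (γ=3.8) dissipates energy; oscillations decay exponentially.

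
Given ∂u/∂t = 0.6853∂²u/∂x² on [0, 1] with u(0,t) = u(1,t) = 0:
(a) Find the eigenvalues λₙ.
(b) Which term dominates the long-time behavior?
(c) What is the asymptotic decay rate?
Eigenvalues: λₙ = 0.6853n²π².
First three modes:
  n=1: λ₁ = 0.6853π² ≈ 6.764
  n=2: λ₂ = 2.7412π² ≈ 27.055 (4× faster decay)
  n=3: λ₃ = 6.1677π² ≈ 60.873 (9× faster decay)
As t → ∞, higher modes decay exponentially faster. The n=1 mode dominates: u ~ c₁ sin(πx) e^{-λ₁t}.
Decay rate: λ₁ = 0.6853π² ≈ 6.764.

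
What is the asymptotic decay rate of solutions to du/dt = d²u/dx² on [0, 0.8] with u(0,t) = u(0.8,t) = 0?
Eigenvalues: λₙ = n²π²/0.8².
First three modes:
  n=1: λ₁ = π²/0.8² ≈ 15.421
  n=2: λ₂ = 4π²/0.8² ≈ 61.685 (4× faster decay)
  n=3: λ₃ = 9π²/0.8² ≈ 138.791 (9× faster decay)
As t → ∞, higher modes decay exponentially faster. The n=1 mode dominates: u ~ c₁ sin(πx/0.8) e^{-λ₁t}.
Decay rate: λ₁ = π²/0.8² ≈ 15.421.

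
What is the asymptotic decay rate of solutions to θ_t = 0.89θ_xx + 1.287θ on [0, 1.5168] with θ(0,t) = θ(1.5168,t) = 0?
Eigenvalues: λₙ = 0.89n²π²/1.5168² - 1.287.
First three modes:
  n=1: λ₁ = 0.89π²/1.5168² - 1.287 ≈ 2.531
  n=2: λ₂ = 3.56π²/1.5168² - 1.287 ≈ 13.985
  n=3: λ₃ = 8.01π²/1.5168² - 1.287 ≈ 33.075
Since 0.89π²/1.5168² ≈ 3.818 > 1.287, all λₙ > 0.
The n=1 mode decays slowest → dominates as t → ∞.
Asymptotic: θ ~ c₁ sin(πx/1.5168) e^{-λ₁t} with decay rate λ₁ ≈ 2.531.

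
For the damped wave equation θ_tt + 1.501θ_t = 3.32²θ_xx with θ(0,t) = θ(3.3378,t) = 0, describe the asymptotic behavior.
θ → 0. Damping (γ=1.501) dissipates energy; oscillations decay exponentially.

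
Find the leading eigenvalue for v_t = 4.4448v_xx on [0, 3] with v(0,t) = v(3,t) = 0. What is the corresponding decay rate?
Eigenvalues: λₙ = 4.4448n²π²/3².
First three modes:
  n=1: λ₁ = 4.4448π²/3² ≈ 4.874
  n=2: λ₂ = 17.7792π²/3² ≈ 19.497 (4× faster decay)
  n=3: λ₃ = 40.0032π²/3² ≈ 43.868 (9× faster decay)
As t → ∞, higher modes decay exponentially faster. The n=1 mode dominates: v ~ c₁ sin(πx/3) e^{-λ₁t}.
Decay rate: λ₁ = 4.4448π²/3² ≈ 4.874.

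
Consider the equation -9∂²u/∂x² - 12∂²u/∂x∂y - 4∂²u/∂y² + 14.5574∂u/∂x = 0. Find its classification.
Parabolic. (A = -9, B = -12, C = -4 gives B² - 4AC = 0.)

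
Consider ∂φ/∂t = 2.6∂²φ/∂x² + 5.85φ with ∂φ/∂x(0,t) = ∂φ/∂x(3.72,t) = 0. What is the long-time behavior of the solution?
As t → ∞, φ grows unboundedly. With Neumann BCs the constant mode has diffusion eigenvalue 0, so any r > 0 makes it grow like e^(5.85t); solution grows exponentially.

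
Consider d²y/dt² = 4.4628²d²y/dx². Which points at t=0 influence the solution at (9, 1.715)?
Domain of dependence: [1.346298, 16.653702]. Signals travel at speed 4.4628, so data within |x - 9| ≤ 4.4628·1.715 = 7.653702 can reach the point.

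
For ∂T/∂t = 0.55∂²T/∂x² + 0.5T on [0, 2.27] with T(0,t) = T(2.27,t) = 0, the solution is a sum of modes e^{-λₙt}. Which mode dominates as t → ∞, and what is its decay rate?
Eigenvalues: λₙ = 0.55n²π²/2.27² - 0.5.
First three modes:
  n=1: λ₁ = 0.55π²/2.27² - 0.5 ≈ 0.553
  n=2: λ₂ = 2.2π²/2.27² - 0.5 ≈ 3.714
  n=3: λ₃ = 4.95π²/2.27² - 0.5 ≈ 8.981
Since 0.55π²/2.27² ≈ 1.053 > 0.5, all λₙ > 0.
The n=1 mode decays slowest → dominates as t → ∞.
Asymptotic: T ~ c₁ sin(πx/2.27) e^{-λ₁t} with decay rate λ₁ ≈ 0.553.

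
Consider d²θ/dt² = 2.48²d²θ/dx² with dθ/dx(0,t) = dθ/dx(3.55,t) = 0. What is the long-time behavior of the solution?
As t → ∞, θ oscillates about a mean that drifts linearly in t (generically unbounded; no decay). There is no damping, so the nonconstant modes persist as standing waves (energy conserved, no decay). But with Neumann conditions at both ends the constant mode has eigenvalue 0: the spatial mean M(t) of θ satisfies M'' = 0, so M(t) = M(0) + M'(0)·t. Unless the initial velocity has zero mean (∫θ_t(x,0)dx = 0), the solution grows linearly in t (unbounded, though not exponentially); if it does have zero mean, the solution stays bounded and simply oscillates.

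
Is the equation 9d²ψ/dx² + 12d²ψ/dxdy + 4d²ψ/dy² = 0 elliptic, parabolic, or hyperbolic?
Computing B² - 4AC with A = 9, B = 12, C = 4: discriminant = 0 (zero). Answer: parabolic.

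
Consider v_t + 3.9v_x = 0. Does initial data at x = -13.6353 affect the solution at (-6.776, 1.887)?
No. Only data at x = -14.1353 affects (-6.776, 1.887). Advection has one-way propagation along characteristics.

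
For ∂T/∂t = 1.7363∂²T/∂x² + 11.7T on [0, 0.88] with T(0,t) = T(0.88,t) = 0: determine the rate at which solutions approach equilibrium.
Eigenvalues: λₙ = 1.7363n²π²/0.88² - 11.7.
First three modes:
  n=1: λ₁ = 1.7363π²/0.88² - 11.7 ≈ 10.429
  n=2: λ₂ = 6.9452π²/0.88² - 11.7 ≈ 76.815
  n=3: λ₃ = 15.6267π²/0.88² - 11.7 ≈ 187.46
Since 1.7363π²/0.88² ≈ 22.129 > 11.7, all λₙ > 0.
The n=1 mode decays slowest → dominates as t → ∞.
Asymptotic: T ~ c₁ sin(πx/0.88) e^{-λ₁t} with decay rate λ₁ ≈ 10.429.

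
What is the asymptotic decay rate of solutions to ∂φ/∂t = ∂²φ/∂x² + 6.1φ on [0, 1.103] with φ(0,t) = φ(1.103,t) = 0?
Eigenvalues: λₙ = n²π²/1.103² - 6.1.
First three modes:
  n=1: λ₁ = π²/1.103² - 6.1 ≈ 2.012
  n=2: λ₂ = 4π²/1.103² - 6.1 ≈ 26.35
  n=3: λ₃ = 9π²/1.103² - 6.1 ≈ 66.911
Since π²/1.103² ≈ 8.112 > 6.1, all λₙ > 0.
The n=1 mode decays slowest → dominates as t → ∞.
Asymptotic: φ ~ c₁ sin(πx/1.103) e^{-λ₁t} with decay rate λ₁ ≈ 2.012.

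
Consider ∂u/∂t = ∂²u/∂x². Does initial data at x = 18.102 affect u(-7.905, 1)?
Yes, for any finite x. The heat equation has infinite propagation speed, so all initial data affects all points at any t > 0.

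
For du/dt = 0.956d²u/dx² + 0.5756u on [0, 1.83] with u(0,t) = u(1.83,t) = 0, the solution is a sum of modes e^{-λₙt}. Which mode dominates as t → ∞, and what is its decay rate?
Eigenvalues: λₙ = 0.956n²π²/1.83² - 0.5756.
First three modes:
  n=1: λ₁ = 0.956π²/1.83² - 0.5756 ≈ 2.242
  n=2: λ₂ = 3.824π²/1.83² - 0.5756 ≈ 10.694
  n=3: λ₃ = 8.604π²/1.83² - 0.5756 ≈ 24.781
Since 0.956π²/1.83² ≈ 2.817 > 0.5756, all λₙ > 0.
The n=1 mode decays slowest → dominates as t → ∞.
Asymptotic: u ~ c₁ sin(πx/1.83) e^{-λ₁t} with decay rate λ₁ ≈ 2.242.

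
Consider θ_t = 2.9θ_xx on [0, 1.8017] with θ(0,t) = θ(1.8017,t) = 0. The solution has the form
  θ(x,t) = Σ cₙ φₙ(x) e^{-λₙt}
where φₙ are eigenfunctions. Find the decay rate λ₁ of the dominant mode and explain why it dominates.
Eigenvalues: λₙ = 2.9n²π²/1.8017².
First three modes:
  n=1: λ₁ = 2.9π²/1.8017² ≈ 8.817
  n=2: λ₂ = 11.6π²/1.8017² ≈ 35.269 (4× faster decay)
  n=3: λ₃ = 26.1π²/1.8017² ≈ 79.355 (9× faster decay)
As t → ∞, higher modes decay exponentially faster. The n=1 mode dominates: θ ~ c₁ sin(πx/1.8017) e^{-λ₁t}.
Decay rate: λ₁ = 2.9π²/1.8017² ≈ 8.817.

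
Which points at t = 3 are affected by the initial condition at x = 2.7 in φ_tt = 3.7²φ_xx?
Domain of influence: [-8.4, 13.8]. Data at x = 2.7 spreads outward at speed 3.7.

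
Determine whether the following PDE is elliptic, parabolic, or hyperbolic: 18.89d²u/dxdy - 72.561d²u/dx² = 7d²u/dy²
Rewriting in standard form: -72.561d²u/dx² + 18.89d²u/dxdy - 7d²u/dy² = 0. Coefficients: A = -72.561, B = 18.89, C = -7. B² - 4AC = -1674.8759, which is negative, so the equation is elliptic.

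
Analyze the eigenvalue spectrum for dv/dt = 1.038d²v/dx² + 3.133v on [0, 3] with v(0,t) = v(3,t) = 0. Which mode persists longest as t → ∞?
Eigenvalues: λₙ = 1.038n²π²/3² - 3.133.
First three modes:
  n=1: λ₁ = 1.038π²/3² - 3.133 ≈ -1.995
  n=2: λ₂ = 4.152π²/3² - 3.133 ≈ 1.42
  n=3: λ₃ = 9.342π²/3² - 3.133 ≈ 7.112
Since 1.038π²/3² ≈ 1.138 < 3.133, λ₁ < 0.
The n=1 mode grows fastest (−λₙ is largest for n=1) → dominates.
Asymptotic: v ~ c₁ sin(πx/3) e^{1.995t} (exponential growth at rate −λ₁ ≈ 1.995).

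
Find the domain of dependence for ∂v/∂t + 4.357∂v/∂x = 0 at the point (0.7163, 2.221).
A single point: x = -8.960597. The characteristic through (0.7163, 2.221) is x - 4.357t = const, so x = 0.7163 - 4.357·2.221 = -8.960597.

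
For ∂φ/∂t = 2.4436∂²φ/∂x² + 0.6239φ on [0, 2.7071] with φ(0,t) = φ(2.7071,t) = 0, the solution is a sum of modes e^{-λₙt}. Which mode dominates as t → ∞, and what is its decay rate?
Eigenvalues: λₙ = 2.4436n²π²/2.7071² - 0.6239.
First three modes:
  n=1: λ₁ = 2.4436π²/2.7071² - 0.6239 ≈ 2.667
  n=2: λ₂ = 9.7744π²/2.7071² - 0.6239 ≈ 12.54
  n=3: λ₃ = 21.9924π²/2.7071² - 0.6239 ≈ 28.995
Since 2.4436π²/2.7071² ≈ 3.291 > 0.6239, all λₙ > 0.
The n=1 mode decays slowest → dominates as t → ∞.
Asymptotic: φ ~ c₁ sin(πx/2.7071) e^{-λ₁t} with decay rate λ₁ ≈ 2.667.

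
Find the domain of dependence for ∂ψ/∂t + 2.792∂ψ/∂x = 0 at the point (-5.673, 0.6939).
A single point: x = -7.6103688. The characteristic through (-5.673, 0.6939) is x - 2.792t = const, so x = -5.673 - 2.792·0.6939 = -7.6103688.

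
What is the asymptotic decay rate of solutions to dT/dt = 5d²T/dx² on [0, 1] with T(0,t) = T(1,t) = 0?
Eigenvalues: λₙ = 5n²π².
First three modes:
  n=1: λ₁ = 5π² ≈ 49.348
  n=2: λ₂ = 20π² ≈ 197.392 (4× faster decay)
  n=3: λ₃ = 45π² ≈ 444.132 (9× faster decay)
As t → ∞, higher modes decay exponentially faster. The n=1 mode dominates: T ~ c₁ sin(πx) e^{-λ₁t}.
Decay rate: λ₁ = 5π² ≈ 49.348.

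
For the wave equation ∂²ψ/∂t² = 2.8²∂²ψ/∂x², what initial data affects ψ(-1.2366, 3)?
Domain of dependence: [-9.6366, 7.1634]. Signals travel at speed 2.8, so data within |x - -1.2366| ≤ 2.8·3 = 8.4 can reach the point.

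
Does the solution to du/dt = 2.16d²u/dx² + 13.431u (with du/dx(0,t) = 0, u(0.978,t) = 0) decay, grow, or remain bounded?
u grows unboundedly. Reaction dominates diffusion (r=13.431 > κπ²/(4L²)≈5.57); solution grows exponentially.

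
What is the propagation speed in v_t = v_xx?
Infinite. The heat equation is parabolic, not hyperbolic, so disturbances propagate instantly.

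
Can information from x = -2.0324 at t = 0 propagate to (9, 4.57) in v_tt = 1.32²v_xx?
No. The domain of dependence is [2.9676, 15.0324], and -2.0324 is outside this interval.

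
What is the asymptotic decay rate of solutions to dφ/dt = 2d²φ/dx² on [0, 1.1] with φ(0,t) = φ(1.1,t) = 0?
Eigenvalues: λₙ = 2n²π²/1.1².
First three modes:
  n=1: λ₁ = 2π²/1.1² ≈ 16.313
  n=2: λ₂ = 8π²/1.1² ≈ 65.254 (4× faster decay)
  n=3: λ₃ = 18π²/1.1² ≈ 146.821 (9× faster decay)
As t → ∞, higher modes decay exponentially faster. The n=1 mode dominates: φ ~ c₁ sin(πx/1.1) e^{-λ₁t}.
Decay rate: λ₁ = 2π²/1.1² ≈ 16.313.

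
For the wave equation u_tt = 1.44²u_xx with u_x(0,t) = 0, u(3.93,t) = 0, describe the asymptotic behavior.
u oscillates (no decay). Energy is conserved; the solution oscillates indefinitely as standing waves.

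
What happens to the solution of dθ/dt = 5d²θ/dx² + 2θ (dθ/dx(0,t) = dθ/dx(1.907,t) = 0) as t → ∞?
θ grows unboundedly. With Neumann BCs the constant mode has diffusion eigenvalue 0, so any r > 0 makes it grow like e^(2t); solution grows exponentially.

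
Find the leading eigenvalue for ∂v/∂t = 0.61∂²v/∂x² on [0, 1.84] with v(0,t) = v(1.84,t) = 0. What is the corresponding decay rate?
Eigenvalues: λₙ = 0.61n²π²/1.84².
First three modes:
  n=1: λ₁ = 0.61π²/1.84² ≈ 1.778
  n=2: λ₂ = 2.44π²/1.84² ≈ 7.113 (4× faster decay)
  n=3: λ₃ = 5.49π²/1.84² ≈ 16.004 (9× faster decay)
As t → ∞, higher modes decay exponentially faster. The n=1 mode dominates: v ~ c₁ sin(πx/1.84) e^{-λ₁t}.
Decay rate: λ₁ = 0.61π²/1.84² ≈ 1.778.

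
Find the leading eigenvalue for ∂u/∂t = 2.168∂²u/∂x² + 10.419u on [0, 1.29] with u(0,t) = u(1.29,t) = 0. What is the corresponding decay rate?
Eigenvalues: λₙ = 2.168n²π²/1.29² - 10.419.
First three modes:
  n=1: λ₁ = 2.168π²/1.29² - 10.419 ≈ 2.439
  n=2: λ₂ = 8.672π²/1.29² - 10.419 ≈ 41.014
  n=3: λ₃ = 19.512π²/1.29² - 10.419 ≈ 105.305
Since 2.168π²/1.29² ≈ 12.858 > 10.419, all λₙ > 0.
The n=1 mode decays slowest → dominates as t → ∞.
Asymptotic: u ~ c₁ sin(πx/1.29) e^{-λ₁t} with decay rate λ₁ ≈ 2.439.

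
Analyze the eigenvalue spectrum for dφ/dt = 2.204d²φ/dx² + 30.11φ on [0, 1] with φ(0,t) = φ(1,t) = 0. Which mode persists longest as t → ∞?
Eigenvalues: λₙ = 2.204n²π²/1² - 30.11.
First three modes:
  n=1: λ₁ = 2.204π² - 30.11 ≈ -8.357
  n=2: λ₂ = 8.816π² - 30.11 ≈ 56.9
  n=3: λ₃ = 19.836π² - 30.11 ≈ 165.663
Since 2.204π² ≈ 21.753 < 30.11, λ₁ < 0.
The n=1 mode grows fastest (−λₙ is largest for n=1) → dominates.
Asymptotic: φ ~ c₁ sin(πx/1) e^{8.357t} (exponential growth at rate −λ₁ ≈ 8.357).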